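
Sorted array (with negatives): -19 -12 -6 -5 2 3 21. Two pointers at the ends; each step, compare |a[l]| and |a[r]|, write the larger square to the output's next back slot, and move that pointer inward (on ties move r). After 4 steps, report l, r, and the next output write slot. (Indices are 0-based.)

[0,6] |-19|<=|21| out[6]=441 → r--
[0,5] |-19|>|3| out[5]=361 → l++
[1,5] |-12|>|3| out[4]=144 → l++
[2,5] |-6|>|3| out[3]=36 → l++

l=3, r=5, next write slot=2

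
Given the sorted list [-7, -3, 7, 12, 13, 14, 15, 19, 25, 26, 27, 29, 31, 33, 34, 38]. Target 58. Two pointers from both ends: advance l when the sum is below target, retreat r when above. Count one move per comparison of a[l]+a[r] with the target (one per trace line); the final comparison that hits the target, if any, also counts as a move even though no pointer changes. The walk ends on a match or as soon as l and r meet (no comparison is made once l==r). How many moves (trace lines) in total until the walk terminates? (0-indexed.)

[0,15] -7+38=31 <58 → l++
[1,15] -3+38=35 <58 → l++
[2,15] 7+38=45 <58 → l++
[3,15] 12+38=50 <58 → l++
[4,15] 13+38=51 <58 → l++
[5,15] 14+38=52 <58 → l++
[6,15] 15+38=53 <58 → l++
[7,15] 19+38=57 <58 → l++
[8,15] 25+38=63 >58 → r--
[8,14] 25+34=59 >58 → r--
[8,13] 25+33=58 → found

11 moves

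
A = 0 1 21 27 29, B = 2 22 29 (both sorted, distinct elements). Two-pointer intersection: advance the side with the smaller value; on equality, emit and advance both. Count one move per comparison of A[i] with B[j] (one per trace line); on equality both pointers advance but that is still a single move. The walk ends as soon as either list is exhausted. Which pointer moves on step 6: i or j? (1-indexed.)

i

i=1 j=1: 0<2, i++
i=2 j=1: 1<2, i++
i=3 j=1: 21>2, j++
i=3 j=2: 21<22, i++
i=4 j=2: 27>22, j++
i=4 j=3: 27<29, i++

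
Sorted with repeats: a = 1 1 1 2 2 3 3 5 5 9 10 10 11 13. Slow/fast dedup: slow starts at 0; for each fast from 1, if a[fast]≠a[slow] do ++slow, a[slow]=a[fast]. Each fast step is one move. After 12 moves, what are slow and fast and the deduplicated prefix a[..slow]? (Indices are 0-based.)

slow=6, fast=13, prefix=[1, 2, 3, 5, 9, 10, 11]

slow=0 fast=1: a[fast]=1=a[slow] dup, fast++
slow=0 fast=2: a[fast]=1=a[slow] dup, fast++
slow=0 fast=3: a[fast]=2≠a[slow]=1 write a[1]=2, slow++,fast++
slow=1 fast=4: a[fast]=2=a[slow] dup, fast++
slow=1 fast=5: a[fast]=3≠a[slow]=2 write a[2]=3, slow++,fast++
slow=2 fast=6: a[fast]=3=a[slow] dup, fast++
slow=2 fast=7: a[fast]=5≠a[slow]=3 write a[3]=5, slow++,fast++
slow=3 fast=8: a[fast]=5=a[slow] dup, fast++
slow=3 fast=9: a[fast]=9≠a[slow]=5 write a[4]=9, slow++,fast++
slow=4 fast=10: a[fast]=10≠a[slow]=9 write a[5]=10, slow++,fast++
slow=5 fast=11: a[fast]=10=a[slow] dup, fast++
slow=5 fast=12: a[fast]=11≠a[slow]=10 write a[6]=11, slow++,fast++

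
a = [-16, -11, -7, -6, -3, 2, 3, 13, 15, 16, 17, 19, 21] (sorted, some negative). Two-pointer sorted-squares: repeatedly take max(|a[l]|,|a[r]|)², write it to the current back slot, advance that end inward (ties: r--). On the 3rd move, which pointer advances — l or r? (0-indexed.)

[0,12] |-16|<=|21| out[12]=441 → r--
[0,11] |-16|<=|19| out[11]=361 → r--
[0,10] |-16|<=|17| out[10]=289 → r--

r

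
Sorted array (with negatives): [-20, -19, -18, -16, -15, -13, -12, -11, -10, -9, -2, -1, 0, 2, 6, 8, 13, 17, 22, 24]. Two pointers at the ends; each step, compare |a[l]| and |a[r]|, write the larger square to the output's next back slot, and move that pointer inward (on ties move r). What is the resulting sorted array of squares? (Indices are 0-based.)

[0, 1, 4, 4, 36, 64, 81, 100, 121, 144, 169, 169, 225, 256, 289, 324, 361, 400, 484, 576]

[0,19] |-20|<=|24| out[19]=576 → r--
[0,18] |-20|<=|22| out[18]=484 → r--
[0,17] |-20|>|17| out[17]=400 → l++
[1,17] |-19|>|17| out[16]=361 → l++
[2,17] |-18|>|17| out[15]=324 → l++
[3,17] |-16|<=|17| out[14]=289 → r--
[3,16] |-16|>|13| out[13]=256 → l++
[4,16] |-15|>|13| out[12]=225 → l++
[5,16] |-13|<=|13| out[11]=169 → r--
[5,15] |-13|>|8| out[10]=169 → l++
[6,15] |-12|>|8| out[9]=144 → l++
[7,15] |-11|>|8| out[8]=121 → l++
[8,15] |-10|>|8| out[7]=100 → l++
[9,15] |-9|>|8| out[6]=81 → l++
[10,15] |-2|<=|8| out[5]=64 → r--
[10,14] |-2|<=|6| out[4]=36 → r--
[10,13] |-2|<=|2| out[3]=4 → r--
[10,12] |-2|>|0| out[2]=4 → l++
[11,12] |-1|>|0| out[1]=1 → l++
[12,12] |0|<=|0| out[0]=0 → r--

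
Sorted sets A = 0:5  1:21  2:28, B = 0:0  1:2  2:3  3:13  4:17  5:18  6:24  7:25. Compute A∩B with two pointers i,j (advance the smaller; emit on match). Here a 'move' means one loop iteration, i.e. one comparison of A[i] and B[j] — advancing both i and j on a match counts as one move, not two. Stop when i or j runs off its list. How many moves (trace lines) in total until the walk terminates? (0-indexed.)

i=0 j=0: 5>0, j++
i=0 j=1: 5>2, j++
i=0 j=2: 5>3, j++
i=0 j=3: 5<13, i++
i=1 j=3: 21>13, j++
i=1 j=4: 21>17, j++
i=1 j=5: 21>18, j++
i=1 j=6: 21<24, i++
i=2 j=6: 28>24, j++
i=2 j=7: 28>25, j++

10 moves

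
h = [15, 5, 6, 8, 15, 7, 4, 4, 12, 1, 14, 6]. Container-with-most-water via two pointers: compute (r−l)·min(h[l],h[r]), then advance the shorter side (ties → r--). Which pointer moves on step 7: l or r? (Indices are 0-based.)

r

[0,11] min(15,6)*11=66 best=66 * → r--
[0,10] min(15,14)*10=140 best=140 * → r--
[0,9] min(15,1)*9=9 best=140 → r--
[0,8] min(15,12)*8=96 best=140 → r--
[0,7] min(15,4)*7=28 best=140 → r--
[0,6] min(15,4)*6=24 best=140 → r--
[0,5] min(15,7)*5=35 best=140 → r--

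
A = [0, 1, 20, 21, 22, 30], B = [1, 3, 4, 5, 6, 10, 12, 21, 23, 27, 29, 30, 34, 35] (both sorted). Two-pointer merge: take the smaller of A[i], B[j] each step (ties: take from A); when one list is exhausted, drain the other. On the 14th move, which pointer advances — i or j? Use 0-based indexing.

[i=0,j=0] A[i]=0<=B[j]=1 take 0 → i++
[i=1,j=0] A[i]=1<=B[j]=1 take 1 → i++
[i=2,j=0] A[i]=20>B[j]=1 take 1 → j++
[i=2,j=1] A[i]=20>B[j]=3 take 3 → j++
[i=2,j=2] A[i]=20>B[j]=4 take 4 → j++
[i=2,j=3] A[i]=20>B[j]=5 take 5 → j++
[i=2,j=4] A[i]=20>B[j]=6 take 6 → j++
[i=2,j=5] A[i]=20>B[j]=10 take 10 → j++
[i=2,j=6] A[i]=20>B[j]=12 take 12 → j++
[i=2,j=7] A[i]=20<=B[j]=21 take 20 → i++
[i=3,j=7] A[i]=21<=B[j]=21 take 21 → i++
[i=4,j=7] A[i]=22>B[j]=21 take 21 → j++
[i=4,j=8] A[i]=22<=B[j]=23 take 22 → i++
[i=5,j=8] A[i]=30>B[j]=23 take 23 → j++

j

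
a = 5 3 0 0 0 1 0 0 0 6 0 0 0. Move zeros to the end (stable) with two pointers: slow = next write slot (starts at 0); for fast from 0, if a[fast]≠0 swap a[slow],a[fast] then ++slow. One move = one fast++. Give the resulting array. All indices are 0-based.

[5, 3, 1, 6, 0, 0, 0, 0, 0, 0, 0, 0, 0]

(s=0,f=0) a[fast]=5≠0 swap→a[0]=5 → slow++,fast++
(s=1,f=1) a[fast]=3≠0 swap→a[1]=3 → slow++,fast++
(s=2,f=2) a[fast]=0 → fast++
(s=2,f=3) a[fast]=0 → fast++
(s=2,f=4) a[fast]=0 → fast++
(s=2,f=5) a[fast]=1≠0 swap→a[2]=1 → slow++,fast++
(s=3,f=6) a[fast]=0 → fast++
(s=3,f=7) a[fast]=0 → fast++
(s=3,f=8) a[fast]=0 → fast++
(s=3,f=9) a[fast]=6≠0 swap→a[3]=6 → slow++,fast++
(s=4,f=10) a[fast]=0 → fast++
(s=4,f=11) a[fast]=0 → fast++
(s=4,f=12) a[fast]=0 → fast++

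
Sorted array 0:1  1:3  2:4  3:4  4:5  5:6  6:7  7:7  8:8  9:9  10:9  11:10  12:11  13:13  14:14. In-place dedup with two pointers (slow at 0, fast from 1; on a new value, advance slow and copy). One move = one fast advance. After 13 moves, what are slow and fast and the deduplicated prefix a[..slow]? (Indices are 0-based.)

slow=10, fast=14, prefix=[1, 3, 4, 5, 6, 7, 8, 9, 10, 11, 13]

(s=0,f=1) a[fast]=3≠a[slow]=1 write a[1]=3 → slow++,fast++
(s=1,f=2) a[fast]=4≠a[slow]=3 write a[2]=4 → slow++,fast++
(s=2,f=3) a[fast]=4=a[slow] dup → fast++
(s=2,f=4) a[fast]=5≠a[slow]=4 write a[3]=5 → slow++,fast++
(s=3,f=5) a[fast]=6≠a[slow]=5 write a[4]=6 → slow++,fast++
(s=4,f=6) a[fast]=7≠a[slow]=6 write a[5]=7 → slow++,fast++
(s=5,f=7) a[fast]=7=a[slow] dup → fast++
(s=5,f=8) a[fast]=8≠a[slow]=7 write a[6]=8 → slow++,fast++
(s=6,f=9) a[fast]=9≠a[slow]=8 write a[7]=9 → slow++,fast++
(s=7,f=10) a[fast]=9=a[slow] dup → fast++
(s=7,f=11) a[fast]=10≠a[slow]=9 write a[8]=10 → slow++,fast++
(s=8,f=12) a[fast]=11≠a[slow]=10 write a[9]=11 → slow++,fast++
(s=9,f=13) a[fast]=13≠a[slow]=11 write a[10]=13 → slow++,fast++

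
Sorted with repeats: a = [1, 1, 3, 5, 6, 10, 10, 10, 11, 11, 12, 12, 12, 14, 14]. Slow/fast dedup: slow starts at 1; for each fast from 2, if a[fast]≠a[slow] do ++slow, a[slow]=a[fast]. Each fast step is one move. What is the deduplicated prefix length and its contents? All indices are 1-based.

length 8; prefix = [1, 3, 5, 6, 10, 11, 12, 14]

(s=1,f=2) a[fast]=1=a[slow] dup → fast++
(s=1,f=3) a[fast]=3≠a[slow]=1 write a[2]=3 → slow++,fast++
(s=2,f=4) a[fast]=5≠a[slow]=3 write a[3]=5 → slow++,fast++
(s=3,f=5) a[fast]=6≠a[slow]=5 write a[4]=6 → slow++,fast++
(s=4,f=6) a[fast]=10≠a[slow]=6 write a[5]=10 → slow++,fast++
(s=5,f=7) a[fast]=10=a[slow] dup → fast++
(s=5,f=8) a[fast]=10=a[slow] dup → fast++
(s=5,f=9) a[fast]=11≠a[slow]=10 write a[6]=11 → slow++,fast++
(s=6,f=10) a[fast]=11=a[slow] dup → fast++
(s=6,f=11) a[fast]=12≠a[slow]=11 write a[7]=12 → slow++,fast++
(s=7,f=12) a[fast]=12=a[slow] dup → fast++
(s=7,f=13) a[fast]=12=a[slow] dup → fast++
(s=7,f=14) a[fast]=14≠a[slow]=12 write a[8]=14 → slow++,fast++
(s=8,f=15) a[fast]=14=a[slow] dup → fast++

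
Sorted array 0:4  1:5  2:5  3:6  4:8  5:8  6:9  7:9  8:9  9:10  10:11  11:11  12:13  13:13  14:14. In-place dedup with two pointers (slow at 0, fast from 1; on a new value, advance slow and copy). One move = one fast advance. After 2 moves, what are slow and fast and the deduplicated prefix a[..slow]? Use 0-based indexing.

slow=1, fast=3, prefix=[4, 5]

(s=0,f=1) a[fast]=5≠a[slow]=4 write a[1]=5 → slow++,fast++
(s=1,f=2) a[fast]=5=a[slow] dup → fast++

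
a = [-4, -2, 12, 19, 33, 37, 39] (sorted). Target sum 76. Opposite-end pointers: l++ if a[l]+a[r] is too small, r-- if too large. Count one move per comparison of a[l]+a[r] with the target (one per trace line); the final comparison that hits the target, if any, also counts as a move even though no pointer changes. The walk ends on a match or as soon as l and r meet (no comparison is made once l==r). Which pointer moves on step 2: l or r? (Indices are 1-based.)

[1,7] -4+39=35 <76 → l++
[2,7] -2+39=37 <76 → l++

l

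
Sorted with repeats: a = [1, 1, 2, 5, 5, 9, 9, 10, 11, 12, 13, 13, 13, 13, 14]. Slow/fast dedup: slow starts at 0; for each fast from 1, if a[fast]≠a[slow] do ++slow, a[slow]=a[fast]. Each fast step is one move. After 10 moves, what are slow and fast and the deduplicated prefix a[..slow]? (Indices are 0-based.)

slow=0 fast=1: a[fast]=1=a[slow] dup, fast++
slow=0 fast=2: a[fast]=2≠a[slow]=1 write a[1]=2, slow++,fast++
slow=1 fast=3: a[fast]=5≠a[slow]=2 write a[2]=5, slow++,fast++
slow=2 fast=4: a[fast]=5=a[slow] dup, fast++
slow=2 fast=5: a[fast]=9≠a[slow]=5 write a[3]=9, slow++,fast++
slow=3 fast=6: a[fast]=9=a[slow] dup, fast++
slow=3 fast=7: a[fast]=10≠a[slow]=9 write a[4]=10, slow++,fast++
slow=4 fast=8: a[fast]=11≠a[slow]=10 write a[5]=11, slow++,fast++
slow=5 fast=9: a[fast]=12≠a[slow]=11 write a[6]=12, slow++,fast++
slow=6 fast=10: a[fast]=13≠a[slow]=12 write a[7]=13, slow++,fast++

slow=7, fast=11, prefix=[1, 2, 5, 9, 10, 11, 12, 13]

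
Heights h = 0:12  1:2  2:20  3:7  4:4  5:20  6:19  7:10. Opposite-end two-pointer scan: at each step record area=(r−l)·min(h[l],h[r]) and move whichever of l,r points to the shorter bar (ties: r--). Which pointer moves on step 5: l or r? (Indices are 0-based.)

l=0 r=7: min(12,10)*7=70 best=70 *, r--
l=0 r=6: min(12,19)*6=72 best=72 *, l++
l=1 r=6: min(2,19)*5=10 best=72, l++
l=2 r=6: min(20,19)*4=76 best=76 *, r--
l=2 r=5: min(20,20)*3=60 best=76, r--

r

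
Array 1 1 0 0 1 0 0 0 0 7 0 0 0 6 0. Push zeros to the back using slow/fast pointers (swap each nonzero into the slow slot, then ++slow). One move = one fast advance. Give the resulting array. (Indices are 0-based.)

(s=0,f=0) a[fast]=1≠0 swap→a[0]=1 → slow++,fast++
(s=1,f=1) a[fast]=1≠0 swap→a[1]=1 → slow++,fast++
(s=2,f=2) a[fast]=0 → fast++
(s=2,f=3) a[fast]=0 → fast++
(s=2,f=4) a[fast]=1≠0 swap→a[2]=1 → slow++,fast++
(s=3,f=5) a[fast]=0 → fast++
(s=3,f=6) a[fast]=0 → fast++
(s=3,f=7) a[fast]=0 → fast++
(s=3,f=8) a[fast]=0 → fast++
(s=3,f=9) a[fast]=7≠0 swap→a[3]=7 → slow++,fast++
(s=4,f=10) a[fast]=0 → fast++
(s=4,f=11) a[fast]=0 → fast++
(s=4,f=12) a[fast]=0 → fast++
(s=4,f=13) a[fast]=6≠0 swap→a[4]=6 → slow++,fast++
(s=5,f=14) a[fast]=0 → fast++

[1, 1, 1, 7, 6, 0, 0, 0, 0, 0, 0, 0, 0, 0, 0]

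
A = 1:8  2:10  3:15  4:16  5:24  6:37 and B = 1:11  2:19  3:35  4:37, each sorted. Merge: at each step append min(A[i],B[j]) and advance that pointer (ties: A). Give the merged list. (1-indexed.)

i=1 j=1: A[i]=8<=B[j]=11 take 8, i++
i=2 j=1: A[i]=10<=B[j]=11 take 10, i++
i=3 j=1: A[i]=15>B[j]=11 take 11, j++
i=3 j=2: A[i]=15<=B[j]=19 take 15, i++
i=4 j=2: A[i]=16<=B[j]=19 take 16, i++
i=5 j=2: A[i]=24>B[j]=19 take 19, j++
i=5 j=3: A[i]=24<=B[j]=35 take 24, i++
i=6 j=3: A[i]=37>B[j]=35 take 35, j++
i=6 j=4: A[i]=37<=B[j]=37 take 37, i++
i=7 j=4: A done, take B[j]=37, j++

[8, 10, 11, 15, 16, 19, 24, 35, 37, 37]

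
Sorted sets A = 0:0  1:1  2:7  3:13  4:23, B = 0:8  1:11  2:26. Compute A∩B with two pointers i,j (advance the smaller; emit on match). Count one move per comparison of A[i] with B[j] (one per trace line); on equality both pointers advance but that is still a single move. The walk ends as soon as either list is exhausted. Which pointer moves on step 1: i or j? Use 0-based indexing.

i=0 j=0: 0<8, i++

i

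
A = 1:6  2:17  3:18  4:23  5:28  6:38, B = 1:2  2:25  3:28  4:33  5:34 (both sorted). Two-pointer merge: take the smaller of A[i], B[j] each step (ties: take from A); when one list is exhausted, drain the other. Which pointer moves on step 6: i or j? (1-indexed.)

i=1 j=1: A[i]=6>B[j]=2 take 2, j++
i=1 j=2: A[i]=6<=B[j]=25 take 6, i++
i=2 j=2: A[i]=17<=B[j]=25 take 17, i++
i=3 j=2: A[i]=18<=B[j]=25 take 18, i++
i=4 j=2: A[i]=23<=B[j]=25 take 23, i++
i=5 j=2: A[i]=28>B[j]=25 take 25, j++

j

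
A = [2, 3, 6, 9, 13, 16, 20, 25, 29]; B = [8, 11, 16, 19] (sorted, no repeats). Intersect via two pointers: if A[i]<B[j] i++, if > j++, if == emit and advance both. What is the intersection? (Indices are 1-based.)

i=1 j=1: 2<8, i++
i=2 j=1: 3<8, i++
i=3 j=1: 6<8, i++
i=4 j=1: 9>8, j++
i=4 j=2: 9<11, i++
i=5 j=2: 13>11, j++
i=5 j=3: 13<16, i++
i=6 j=3: 16==16 emit, i++,j++
i=7 j=4: 20>19, j++

intersection = [16]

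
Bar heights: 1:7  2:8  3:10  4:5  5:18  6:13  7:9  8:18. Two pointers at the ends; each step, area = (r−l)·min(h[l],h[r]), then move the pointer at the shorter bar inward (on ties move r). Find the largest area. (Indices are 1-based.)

l=1 r=8: min(7,18)*7=49 best=49 *, l++
l=2 r=8: min(8,18)*6=48 best=49, l++
l=3 r=8: min(10,18)*5=50 best=50 *, l++
l=4 r=8: min(5,18)*4=20 best=50, l++
l=5 r=8: min(18,18)*3=54 best=54 *, r--
l=5 r=7: min(18,9)*2=18 best=54, r--
l=5 r=6: min(18,13)*1=13 best=54, r--

max area = 54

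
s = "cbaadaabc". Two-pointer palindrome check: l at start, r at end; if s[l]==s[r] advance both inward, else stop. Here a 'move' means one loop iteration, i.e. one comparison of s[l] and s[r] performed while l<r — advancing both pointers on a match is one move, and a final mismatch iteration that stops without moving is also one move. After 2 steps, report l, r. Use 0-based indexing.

l=2, r=6

[0,8] 'c'=='c' → l++,r--
[1,7] 'b'=='b' → l++,r--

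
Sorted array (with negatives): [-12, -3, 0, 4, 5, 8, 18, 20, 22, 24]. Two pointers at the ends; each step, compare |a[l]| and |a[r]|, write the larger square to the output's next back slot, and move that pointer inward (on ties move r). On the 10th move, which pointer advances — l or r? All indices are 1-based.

r

l=1 r=10: |-12|<=|24| out[10]=576, r--
l=1 r=9: |-12|<=|22| out[9]=484, r--
l=1 r=8: |-12|<=|20| out[8]=400, r--
l=1 r=7: |-12|<=|18| out[7]=324, r--
l=1 r=6: |-12|>|8| out[6]=144, l++
l=2 r=6: |-3|<=|8| out[5]=64, r--
l=2 r=5: |-3|<=|5| out[4]=25, r--
l=2 r=4: |-3|<=|4| out[3]=16, r--
l=2 r=3: |-3|>|0| out[2]=9, l++
l=3 r=3: |0|<=|0| out[1]=0, r--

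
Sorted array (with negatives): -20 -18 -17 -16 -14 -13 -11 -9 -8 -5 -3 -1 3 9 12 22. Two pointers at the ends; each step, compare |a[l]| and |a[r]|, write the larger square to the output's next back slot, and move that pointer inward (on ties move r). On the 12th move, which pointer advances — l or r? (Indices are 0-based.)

[0,15] |-20|<=|22| out[15]=484 → r--
[0,14] |-20|>|12| out[14]=400 → l++
[1,14] |-18|>|12| out[13]=324 → l++
[2,14] |-17|>|12| out[12]=289 → l++
[3,14] |-16|>|12| out[11]=256 → l++
[4,14] |-14|>|12| out[10]=196 → l++
[5,14] |-13|>|12| out[9]=169 → l++
[6,14] |-11|<=|12| out[8]=144 → r--
[6,13] |-11|>|9| out[7]=121 → l++
[7,13] |-9|<=|9| out[6]=81 → r--
[7,12] |-9|>|3| out[5]=81 → l++
[8,12] |-8|>|3| out[4]=64 → l++

l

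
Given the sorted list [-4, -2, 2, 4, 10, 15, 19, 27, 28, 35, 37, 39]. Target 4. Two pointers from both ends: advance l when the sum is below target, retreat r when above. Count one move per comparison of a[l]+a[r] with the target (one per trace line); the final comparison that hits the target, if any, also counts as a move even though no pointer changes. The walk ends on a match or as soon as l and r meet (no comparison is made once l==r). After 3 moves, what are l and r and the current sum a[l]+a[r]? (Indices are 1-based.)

l=1, r=9, sum=24

l=1 r=12: -4+39=35 >4, r--
l=1 r=11: -4+37=33 >4, r--
l=1 r=10: -4+35=31 >4, r--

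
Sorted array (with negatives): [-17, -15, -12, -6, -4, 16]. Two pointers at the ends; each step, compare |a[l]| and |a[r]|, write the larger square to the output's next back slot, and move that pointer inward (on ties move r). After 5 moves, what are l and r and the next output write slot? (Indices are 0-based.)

l=4, r=4, next write slot=0

l=0 r=5: |-17|>|16| out[5]=289, l++
l=1 r=5: |-15|<=|16| out[4]=256, r--
l=1 r=4: |-15|>|-4| out[3]=225, l++
l=2 r=4: |-12|>|-4| out[2]=144, l++
l=3 r=4: |-6|>|-4| out[1]=36, l++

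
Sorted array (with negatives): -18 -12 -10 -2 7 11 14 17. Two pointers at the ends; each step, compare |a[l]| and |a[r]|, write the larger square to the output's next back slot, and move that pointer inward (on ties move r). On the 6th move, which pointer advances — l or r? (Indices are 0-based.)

l

l=0 r=7: |-18|>|17| out[7]=324, l++
l=1 r=7: |-12|<=|17| out[6]=289, r--
l=1 r=6: |-12|<=|14| out[5]=196, r--
l=1 r=5: |-12|>|11| out[4]=144, l++
l=2 r=5: |-10|<=|11| out[3]=121, r--
l=2 r=4: |-10|>|7| out[2]=100, l++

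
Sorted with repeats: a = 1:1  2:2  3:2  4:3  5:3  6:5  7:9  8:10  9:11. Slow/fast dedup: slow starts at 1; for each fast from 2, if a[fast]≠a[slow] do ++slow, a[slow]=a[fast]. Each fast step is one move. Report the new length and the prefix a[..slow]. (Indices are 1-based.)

(s=1,f=2) a[fast]=2≠a[slow]=1 write a[2]=2 → slow++,fast++
(s=2,f=3) a[fast]=2=a[slow] dup → fast++
(s=2,f=4) a[fast]=3≠a[slow]=2 write a[3]=3 → slow++,fast++
(s=3,f=5) a[fast]=3=a[slow] dup → fast++
(s=3,f=6) a[fast]=5≠a[slow]=3 write a[4]=5 → slow++,fast++
(s=4,f=7) a[fast]=9≠a[slow]=5 write a[5]=9 → slow++,fast++
(s=5,f=8) a[fast]=10≠a[slow]=9 write a[6]=10 → slow++,fast++
(s=6,f=9) a[fast]=11≠a[slow]=10 write a[7]=11 → slow++,fast++

length 7; prefix = [1, 2, 3, 5, 9, 10, 11]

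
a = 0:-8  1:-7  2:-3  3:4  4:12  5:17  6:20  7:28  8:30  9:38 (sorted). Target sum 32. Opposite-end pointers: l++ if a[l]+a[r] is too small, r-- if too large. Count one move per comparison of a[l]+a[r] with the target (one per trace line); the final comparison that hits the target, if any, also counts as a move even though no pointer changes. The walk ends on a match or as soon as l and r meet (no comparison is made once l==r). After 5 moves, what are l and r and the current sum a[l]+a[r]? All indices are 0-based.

l=3, r=7, sum=32

[0,9] -8+38=30 <32 → l++
[1,9] -7+38=31 <32 → l++
[2,9] -3+38=35 >32 → r--
[2,8] -3+30=27 <32 → l++
[3,8] 4+30=34 >32 → r--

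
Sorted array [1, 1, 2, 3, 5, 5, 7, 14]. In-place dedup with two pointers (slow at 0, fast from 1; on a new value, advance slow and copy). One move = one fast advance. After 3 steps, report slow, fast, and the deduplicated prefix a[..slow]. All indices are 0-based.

slow=2, fast=4, prefix=[1, 2, 3]

slow=0 fast=1: a[fast]=1=a[slow] dup, fast++
slow=0 fast=2: a[fast]=2≠a[slow]=1 write a[1]=2, slow++,fast++
slow=1 fast=3: a[fast]=3≠a[slow]=2 write a[2]=3, slow++,fast++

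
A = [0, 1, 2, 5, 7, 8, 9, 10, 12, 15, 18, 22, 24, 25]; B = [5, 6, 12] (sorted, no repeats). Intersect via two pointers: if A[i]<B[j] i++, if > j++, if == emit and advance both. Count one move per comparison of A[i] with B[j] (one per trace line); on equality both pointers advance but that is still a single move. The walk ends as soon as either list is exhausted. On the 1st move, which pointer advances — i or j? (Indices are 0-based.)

i=0 j=0: 0<5, i++

i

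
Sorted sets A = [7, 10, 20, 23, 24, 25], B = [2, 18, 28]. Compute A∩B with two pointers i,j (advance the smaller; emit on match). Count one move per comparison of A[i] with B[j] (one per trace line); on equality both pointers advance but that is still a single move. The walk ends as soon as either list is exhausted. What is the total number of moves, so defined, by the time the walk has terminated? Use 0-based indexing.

i=0 j=0: 7>2, j++
i=0 j=1: 7<18, i++
i=1 j=1: 10<18, i++
i=2 j=1: 20>18, j++
i=2 j=2: 20<28, i++
i=3 j=2: 23<28, i++
i=4 j=2: 24<28, i++
i=5 j=2: 25<28, i++

8 moves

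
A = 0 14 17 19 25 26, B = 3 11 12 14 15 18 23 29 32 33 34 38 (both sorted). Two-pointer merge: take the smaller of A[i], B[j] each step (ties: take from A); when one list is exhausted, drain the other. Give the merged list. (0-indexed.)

i=0 j=0: A[i]=0<=B[j]=3 take 0, i++
i=1 j=0: A[i]=14>B[j]=3 take 3, j++
i=1 j=1: A[i]=14>B[j]=11 take 11, j++
i=1 j=2: A[i]=14>B[j]=12 take 12, j++
i=1 j=3: A[i]=14<=B[j]=14 take 14, i++
i=2 j=3: A[i]=17>B[j]=14 take 14, j++
i=2 j=4: A[i]=17>B[j]=15 take 15, j++
i=2 j=5: A[i]=17<=B[j]=18 take 17, i++
i=3 j=5: A[i]=19>B[j]=18 take 18, j++
i=3 j=6: A[i]=19<=B[j]=23 take 19, i++
i=4 j=6: A[i]=25>B[j]=23 take 23, j++
i=4 j=7: A[i]=25<=B[j]=29 take 25, i++
i=5 j=7: A[i]=26<=B[j]=29 take 26, i++
i=6 j=7: A done, take B[j]=29, j++
i=6 j=8: A done, take B[j]=32, j++
i=6 j=9: A done, take B[j]=33, j++
i=6 j=10: A done, take B[j]=34, j++
i=6 j=11: A done, take B[j]=38, j++

[0, 3, 11, 12, 14, 14, 15, 17, 18, 19, 23, 25, 26, 29, 32, 33, 34, 38]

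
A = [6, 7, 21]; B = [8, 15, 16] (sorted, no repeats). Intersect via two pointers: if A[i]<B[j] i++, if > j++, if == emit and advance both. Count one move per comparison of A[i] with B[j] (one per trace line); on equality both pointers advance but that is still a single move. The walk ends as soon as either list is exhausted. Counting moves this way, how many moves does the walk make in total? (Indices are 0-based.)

5 moves

[i=0,j=0] 6<8 → i++
[i=1,j=0] 7<8 → i++
[i=2,j=0] 21>8 → j++
[i=2,j=1] 21>15 → j++
[i=2,j=2] 21>16 → j++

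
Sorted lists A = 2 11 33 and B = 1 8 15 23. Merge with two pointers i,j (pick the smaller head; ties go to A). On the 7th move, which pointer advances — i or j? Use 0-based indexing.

i=0 j=0: A[i]=2>B[j]=1 take 1, j++
i=0 j=1: A[i]=2<=B[j]=8 take 2, i++
i=1 j=1: A[i]=11>B[j]=8 take 8, j++
i=1 j=2: A[i]=11<=B[j]=15 take 11, i++
i=2 j=2: A[i]=33>B[j]=15 take 15, j++
i=2 j=3: A[i]=33>B[j]=23 take 23, j++
i=2 j=4: B done, take A[i]=33, i++

i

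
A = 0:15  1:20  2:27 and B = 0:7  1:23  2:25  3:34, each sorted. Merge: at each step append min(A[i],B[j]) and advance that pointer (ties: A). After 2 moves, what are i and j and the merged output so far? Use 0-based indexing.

i=1, j=1, merged so far=[7, 15]

i=0 j=0: A[i]=15>B[j]=7 take 7, j++
i=0 j=1: A[i]=15<=B[j]=23 take 15, i++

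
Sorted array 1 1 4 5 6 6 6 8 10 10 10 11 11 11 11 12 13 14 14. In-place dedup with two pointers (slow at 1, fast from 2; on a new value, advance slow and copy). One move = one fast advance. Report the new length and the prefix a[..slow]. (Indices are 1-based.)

(s=1,f=2) a[fast]=1=a[slow] dup → fast++
(s=1,f=3) a[fast]=4≠a[slow]=1 write a[2]=4 → slow++,fast++
(s=2,f=4) a[fast]=5≠a[slow]=4 write a[3]=5 → slow++,fast++
(s=3,f=5) a[fast]=6≠a[slow]=5 write a[4]=6 → slow++,fast++
(s=4,f=6) a[fast]=6=a[slow] dup → fast++
(s=4,f=7) a[fast]=6=a[slow] dup → fast++
(s=4,f=8) a[fast]=8≠a[slow]=6 write a[5]=8 → slow++,fast++
(s=5,f=9) a[fast]=10≠a[slow]=8 write a[6]=10 → slow++,fast++
(s=6,f=10) a[fast]=10=a[slow] dup → fast++
(s=6,f=11) a[fast]=10=a[slow] dup → fast++
(s=6,f=12) a[fast]=11≠a[slow]=10 write a[7]=11 → slow++,fast++
(s=7,f=13) a[fast]=11=a[slow] dup → fast++
(s=7,f=14) a[fast]=11=a[slow] dup → fast++
(s=7,f=15) a[fast]=11=a[slow] dup → fast++
(s=7,f=16) a[fast]=12≠a[slow]=11 write a[8]=12 → slow++,fast++
(s=8,f=17) a[fast]=13≠a[slow]=12 write a[9]=13 → slow++,fast++
(s=9,f=18) a[fast]=14≠a[slow]=13 write a[10]=14 → slow++,fast++
(s=10,f=19) a[fast]=14=a[slow] dup → fast++

length 10; prefix = [1, 4, 5, 6, 8, 10, 11, 12, 13, 14]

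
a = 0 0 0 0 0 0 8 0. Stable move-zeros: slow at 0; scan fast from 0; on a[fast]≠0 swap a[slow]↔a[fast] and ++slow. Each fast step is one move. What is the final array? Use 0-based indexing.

slow=0 fast=0: a[fast]=0, fast++
slow=0 fast=1: a[fast]=0, fast++
slow=0 fast=2: a[fast]=0, fast++
slow=0 fast=3: a[fast]=0, fast++
slow=0 fast=4: a[fast]=0, fast++
slow=0 fast=5: a[fast]=0, fast++
slow=0 fast=6: a[fast]=8≠0 swap→a[0]=8, slow++,fast++
slow=1 fast=7: a[fast]=0, fast++

[8, 0, 0, 0, 0, 0, 0, 0]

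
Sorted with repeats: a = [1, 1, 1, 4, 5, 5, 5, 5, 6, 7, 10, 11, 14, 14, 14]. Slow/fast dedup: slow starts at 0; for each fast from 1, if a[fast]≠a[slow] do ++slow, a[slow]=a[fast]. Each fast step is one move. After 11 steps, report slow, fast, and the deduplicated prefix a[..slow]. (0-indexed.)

slow=0 fast=1: a[fast]=1=a[slow] dup, fast++
slow=0 fast=2: a[fast]=1=a[slow] dup, fast++
slow=0 fast=3: a[fast]=4≠a[slow]=1 write a[1]=4, slow++,fast++
slow=1 fast=4: a[fast]=5≠a[slow]=4 write a[2]=5, slow++,fast++
slow=2 fast=5: a[fast]=5=a[slow] dup, fast++
slow=2 fast=6: a[fast]=5=a[slow] dup, fast++
slow=2 fast=7: a[fast]=5=a[slow] dup, fast++
slow=2 fast=8: a[fast]=6≠a[slow]=5 write a[3]=6, slow++,fast++
slow=3 fast=9: a[fast]=7≠a[slow]=6 write a[4]=7, slow++,fast++
slow=4 fast=10: a[fast]=10≠a[slow]=7 write a[5]=10, slow++,fast++
slow=5 fast=11: a[fast]=11≠a[slow]=10 write a[6]=11, slow++,fast++

slow=6, fast=12, prefix=[1, 4, 5, 6, 7, 10, 11]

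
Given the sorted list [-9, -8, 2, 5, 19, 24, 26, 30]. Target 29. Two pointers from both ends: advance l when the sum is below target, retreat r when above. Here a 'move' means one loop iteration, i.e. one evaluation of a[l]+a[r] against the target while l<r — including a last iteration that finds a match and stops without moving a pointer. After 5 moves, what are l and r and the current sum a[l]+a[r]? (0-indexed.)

[0,7] -9+30=21 <29 → l++
[1,7] -8+30=22 <29 → l++
[2,7] 2+30=32 >29 → r--
[2,6] 2+26=28 <29 → l++
[3,6] 5+26=31 >29 → r--

l=3, r=5, sum=29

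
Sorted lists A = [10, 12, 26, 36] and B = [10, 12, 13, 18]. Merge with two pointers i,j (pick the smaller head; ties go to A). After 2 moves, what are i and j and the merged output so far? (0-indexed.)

[i=0,j=0] A[i]=10<=B[j]=10 take 10 → i++
[i=1,j=0] A[i]=12>B[j]=10 take 10 → j++

i=1, j=1, merged so far=[10, 10]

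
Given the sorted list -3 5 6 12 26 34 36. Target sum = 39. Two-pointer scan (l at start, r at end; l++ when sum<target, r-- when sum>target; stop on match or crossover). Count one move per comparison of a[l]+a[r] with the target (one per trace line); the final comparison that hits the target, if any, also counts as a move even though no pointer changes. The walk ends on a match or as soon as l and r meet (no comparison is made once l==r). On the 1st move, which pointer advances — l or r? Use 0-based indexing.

[0,6] -3+36=33 <39 → l++

l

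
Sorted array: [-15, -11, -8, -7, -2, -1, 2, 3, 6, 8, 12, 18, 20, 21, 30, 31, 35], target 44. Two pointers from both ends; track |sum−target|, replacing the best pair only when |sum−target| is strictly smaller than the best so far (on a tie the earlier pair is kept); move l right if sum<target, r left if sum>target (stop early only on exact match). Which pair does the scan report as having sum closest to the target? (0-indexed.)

[0,16] -15+35=20 d=24 * → l++
[1,16] -11+35=24 d=20 * → l++
[2,16] -8+35=27 d=17 * → l++
[3,16] -7+35=28 d=16 * → l++
[4,16] -2+35=33 d=11 * → l++
[5,16] -1+35=34 d=10 * → l++
[6,16] 2+35=37 d=7 * → l++
[7,16] 3+35=38 d=6 * → l++
[8,16] 6+35=41 d=3 * → l++
[9,16] 8+35=43 d=1 * → l++
[10,16] 12+35=47 d=3 → r--
[10,15] 12+31=43 d=1 → l++
[11,15] 18+31=49 d=5 → r--
[11,14] 18+30=48 d=4 → r--
[11,13] 18+21=39 d=5 → l++
[12,13] 20+21=41 d=3 → l++

pair (8, 35) with sum 43 (|Δ|=1)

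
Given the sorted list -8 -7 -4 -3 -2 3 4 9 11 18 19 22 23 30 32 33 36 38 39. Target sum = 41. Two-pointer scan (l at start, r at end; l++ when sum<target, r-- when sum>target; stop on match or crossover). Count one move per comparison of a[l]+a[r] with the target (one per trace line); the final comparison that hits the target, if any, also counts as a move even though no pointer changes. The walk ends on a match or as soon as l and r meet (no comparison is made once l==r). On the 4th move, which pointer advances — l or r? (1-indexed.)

[1,19] -8+39=31 <41 → l++
[2,19] -7+39=32 <41 → l++
[3,19] -4+39=35 <41 → l++
[4,19] -3+39=36 <41 → l++

l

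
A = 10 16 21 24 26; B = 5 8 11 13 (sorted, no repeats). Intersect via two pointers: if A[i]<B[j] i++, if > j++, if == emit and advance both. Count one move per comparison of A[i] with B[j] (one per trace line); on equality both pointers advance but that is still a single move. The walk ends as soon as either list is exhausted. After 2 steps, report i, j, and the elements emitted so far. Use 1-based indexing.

i=1, j=3, emitted=[]

i=1 j=1: 10>5, j++
i=1 j=2: 10>8, j++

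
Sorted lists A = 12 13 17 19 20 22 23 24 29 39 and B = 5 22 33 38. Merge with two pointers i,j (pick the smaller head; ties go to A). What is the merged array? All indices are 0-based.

[i=0,j=0] A[i]=12>B[j]=5 take 5 → j++
[i=0,j=1] A[i]=12<=B[j]=22 take 12 → i++
[i=1,j=1] A[i]=13<=B[j]=22 take 13 → i++
[i=2,j=1] A[i]=17<=B[j]=22 take 17 → i++
[i=3,j=1] A[i]=19<=B[j]=22 take 19 → i++
[i=4,j=1] A[i]=20<=B[j]=22 take 20 → i++
[i=5,j=1] A[i]=22<=B[j]=22 take 22 → i++
[i=6,j=1] A[i]=23>B[j]=22 take 22 → j++
[i=6,j=2] A[i]=23<=B[j]=33 take 23 → i++
[i=7,j=2] A[i]=24<=B[j]=33 take 24 → i++
[i=8,j=2] A[i]=29<=B[j]=33 take 29 → i++
[i=9,j=2] A[i]=39>B[j]=33 take 33 → j++
[i=9,j=3] A[i]=39>B[j]=38 take 38 → j++
[i=9,j=4] B done, take A[i]=39 → i++

[5, 12, 13, 17, 19, 20, 22, 22, 23, 24, 29, 33, 38, 39]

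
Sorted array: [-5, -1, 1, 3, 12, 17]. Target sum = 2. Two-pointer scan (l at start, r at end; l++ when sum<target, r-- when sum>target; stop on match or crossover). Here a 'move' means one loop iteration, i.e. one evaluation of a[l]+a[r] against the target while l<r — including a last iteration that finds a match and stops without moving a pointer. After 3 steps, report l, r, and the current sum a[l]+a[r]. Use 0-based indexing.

l=1, r=3, sum=2

l=0 r=5: -5+17=12 >2, r--
l=0 r=4: -5+12=7 >2, r--
l=0 r=3: -5+3=-2 <2, l++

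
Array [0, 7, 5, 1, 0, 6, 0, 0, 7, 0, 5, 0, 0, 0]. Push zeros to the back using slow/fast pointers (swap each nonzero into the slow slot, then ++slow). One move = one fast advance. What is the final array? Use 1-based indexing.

[7, 5, 1, 6, 7, 5, 0, 0, 0, 0, 0, 0, 0, 0]

slow=1 fast=1: a[fast]=0, fast++
slow=1 fast=2: a[fast]=7≠0 swap→a[1]=7, slow++,fast++
slow=2 fast=3: a[fast]=5≠0 swap→a[2]=5, slow++,fast++
slow=3 fast=4: a[fast]=1≠0 swap→a[3]=1, slow++,fast++
slow=4 fast=5: a[fast]=0, fast++
slow=4 fast=6: a[fast]=6≠0 swap→a[4]=6, slow++,fast++
slow=5 fast=7: a[fast]=0, fast++
slow=5 fast=8: a[fast]=0, fast++
slow=5 fast=9: a[fast]=7≠0 swap→a[5]=7, slow++,fast++
slow=6 fast=10: a[fast]=0, fast++
slow=6 fast=11: a[fast]=5≠0 swap→a[6]=5, slow++,fast++
slow=7 fast=12: a[fast]=0, fast++
slow=7 fast=13: a[fast]=0, fast++
slow=7 fast=14: a[fast]=0, fast++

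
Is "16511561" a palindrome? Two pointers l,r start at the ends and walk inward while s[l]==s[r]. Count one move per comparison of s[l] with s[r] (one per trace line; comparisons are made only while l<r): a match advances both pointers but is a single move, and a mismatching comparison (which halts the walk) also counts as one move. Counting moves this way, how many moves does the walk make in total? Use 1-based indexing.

[1,8] '1'=='1' → l++,r--
[2,7] '6'=='6' → l++,r--
[3,6] '5'=='5' → l++,r--
[4,5] '1'=='1' → l++,r--

4 moves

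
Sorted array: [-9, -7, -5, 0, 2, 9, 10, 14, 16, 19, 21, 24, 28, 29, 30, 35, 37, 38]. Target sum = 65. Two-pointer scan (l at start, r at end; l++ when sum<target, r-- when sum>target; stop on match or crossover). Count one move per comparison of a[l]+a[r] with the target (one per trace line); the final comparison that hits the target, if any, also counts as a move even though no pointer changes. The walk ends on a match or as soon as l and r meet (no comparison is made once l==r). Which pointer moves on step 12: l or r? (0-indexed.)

l

l=0 r=17: -9+38=29 <65, l++
l=1 r=17: -7+38=31 <65, l++
l=2 r=17: -5+38=33 <65, l++
l=3 r=17: 0+38=38 <65, l++
l=4 r=17: 2+38=40 <65, l++
l=5 r=17: 9+38=47 <65, l++
l=6 r=17: 10+38=48 <65, l++
l=7 r=17: 14+38=52 <65, l++
l=8 r=17: 16+38=54 <65, l++
l=9 r=17: 19+38=57 <65, l++
l=10 r=17: 21+38=59 <65, l++
l=11 r=17: 24+38=62 <65, l++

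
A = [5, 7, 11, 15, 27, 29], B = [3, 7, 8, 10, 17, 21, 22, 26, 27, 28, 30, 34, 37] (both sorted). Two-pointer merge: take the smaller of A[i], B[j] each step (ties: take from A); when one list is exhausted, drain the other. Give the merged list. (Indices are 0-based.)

i=0 j=0: A[i]=5>B[j]=3 take 3, j++
i=0 j=1: A[i]=5<=B[j]=7 take 5, i++
i=1 j=1: A[i]=7<=B[j]=7 take 7, i++
i=2 j=1: A[i]=11>B[j]=7 take 7, j++
i=2 j=2: A[i]=11>B[j]=8 take 8, j++
i=2 j=3: A[i]=11>B[j]=10 take 10, j++
i=2 j=4: A[i]=11<=B[j]=17 take 11, i++
i=3 j=4: A[i]=15<=B[j]=17 take 15, i++
i=4 j=4: A[i]=27>B[j]=17 take 17, j++
i=4 j=5: A[i]=27>B[j]=21 take 21, j++
i=4 j=6: A[i]=27>B[j]=22 take 22, j++
i=4 j=7: A[i]=27>B[j]=26 take 26, j++
i=4 j=8: A[i]=27<=B[j]=27 take 27, i++
i=5 j=8: A[i]=29>B[j]=27 take 27, j++
i=5 j=9: A[i]=29>B[j]=28 take 28, j++
i=5 j=10: A[i]=29<=B[j]=30 take 29, i++
i=6 j=10: A done, take B[j]=30, j++
i=6 j=11: A done, take B[j]=34, j++
i=6 j=12: A done, take B[j]=37, j++

[3, 5, 7, 7, 8, 10, 11, 15, 17, 21, 22, 26, 27, 27, 28, 29, 30, 34, 37]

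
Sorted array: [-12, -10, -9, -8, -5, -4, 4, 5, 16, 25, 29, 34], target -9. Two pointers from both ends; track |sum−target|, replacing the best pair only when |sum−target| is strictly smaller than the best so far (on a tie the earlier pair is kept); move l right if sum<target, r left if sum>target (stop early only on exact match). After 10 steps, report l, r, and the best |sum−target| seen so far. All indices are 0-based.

l=4, r=5, best |Δ|=1

l=0 r=11: -12+34=22 d=31 *, r--
l=0 r=10: -12+29=17 d=26 *, r--
l=0 r=9: -12+25=13 d=22 *, r--
l=0 r=8: -12+16=4 d=13 *, r--
l=0 r=7: -12+5=-7 d=2 *, r--
l=0 r=6: -12+4=-8 d=1 *, r--
l=0 r=5: -12+-4=-16 d=7, l++
l=1 r=5: -10+-4=-14 d=5, l++
l=2 r=5: -9+-4=-13 d=4, l++
l=3 r=5: -8+-4=-12 d=3, l++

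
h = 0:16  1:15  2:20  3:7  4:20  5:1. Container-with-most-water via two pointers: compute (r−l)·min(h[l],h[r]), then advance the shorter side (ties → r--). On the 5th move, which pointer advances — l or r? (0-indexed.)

l=0 r=5: min(16,1)*5=5 best=5 *, r--
l=0 r=4: min(16,20)*4=64 best=64 *, l++
l=1 r=4: min(15,20)*3=45 best=64, l++
l=2 r=4: min(20,20)*2=40 best=64, r--
l=2 r=3: min(20,7)*1=7 best=64, r--

r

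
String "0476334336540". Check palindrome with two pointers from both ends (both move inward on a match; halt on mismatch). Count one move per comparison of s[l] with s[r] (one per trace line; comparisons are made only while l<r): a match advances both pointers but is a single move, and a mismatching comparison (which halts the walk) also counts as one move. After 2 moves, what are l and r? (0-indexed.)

l=2, r=10

[0,12] '0'=='0' → l++,r--
[1,11] '4'=='4' → l++,r--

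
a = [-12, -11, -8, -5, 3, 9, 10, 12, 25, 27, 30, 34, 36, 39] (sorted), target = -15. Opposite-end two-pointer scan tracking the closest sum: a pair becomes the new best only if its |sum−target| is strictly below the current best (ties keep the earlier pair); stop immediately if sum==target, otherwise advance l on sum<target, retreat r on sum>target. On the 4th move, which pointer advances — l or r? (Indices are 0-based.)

r

[0,13] -12+39=27 d=42 * → r--
[0,12] -12+36=24 d=39 * → r--
[0,11] -12+34=22 d=37 * → r--
[0,10] -12+30=18 d=33 * → r--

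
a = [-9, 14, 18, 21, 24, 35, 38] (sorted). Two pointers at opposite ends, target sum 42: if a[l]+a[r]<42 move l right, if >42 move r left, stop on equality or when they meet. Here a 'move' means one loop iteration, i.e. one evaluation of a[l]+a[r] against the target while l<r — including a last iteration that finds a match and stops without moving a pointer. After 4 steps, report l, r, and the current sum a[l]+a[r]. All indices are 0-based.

[0,6] -9+38=29 <42 → l++
[1,6] 14+38=52 >42 → r--
[1,5] 14+35=49 >42 → r--
[1,4] 14+24=38 <42 → l++

l=2, r=4, sum=42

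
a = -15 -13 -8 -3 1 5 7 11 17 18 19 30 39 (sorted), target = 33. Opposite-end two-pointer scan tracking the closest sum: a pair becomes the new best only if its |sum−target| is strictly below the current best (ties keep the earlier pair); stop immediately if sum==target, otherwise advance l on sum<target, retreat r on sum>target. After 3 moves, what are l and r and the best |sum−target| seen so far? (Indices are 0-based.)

l=3, r=12, best |Δ|=2

l=0 r=12: -15+39=24 d=9 *, l++
l=1 r=12: -13+39=26 d=7 *, l++
l=2 r=12: -8+39=31 d=2 *, l++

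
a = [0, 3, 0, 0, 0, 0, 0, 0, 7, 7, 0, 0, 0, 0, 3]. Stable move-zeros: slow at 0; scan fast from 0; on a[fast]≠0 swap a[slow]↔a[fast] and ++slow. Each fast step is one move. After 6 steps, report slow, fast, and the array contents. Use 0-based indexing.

(s=0,f=0) a[fast]=0 → fast++
(s=0,f=1) a[fast]=3≠0 swap→a[0]=3 → slow++,fast++
(s=1,f=2) a[fast]=0 → fast++
(s=1,f=3) a[fast]=0 → fast++
(s=1,f=4) a[fast]=0 → fast++
(s=1,f=5) a[fast]=0 → fast++

slow=1, fast=6, a=[3, 0, 0, 0, 0, 0, 0, 0, 7, 7, 0, 0, 0, 0, 3]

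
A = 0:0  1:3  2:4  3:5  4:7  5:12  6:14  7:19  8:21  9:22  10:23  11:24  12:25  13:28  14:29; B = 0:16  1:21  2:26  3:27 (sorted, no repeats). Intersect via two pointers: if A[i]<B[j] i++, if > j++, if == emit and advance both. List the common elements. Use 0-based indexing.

i=0 j=0: 0<16, i++
i=1 j=0: 3<16, i++
i=2 j=0: 4<16, i++
i=3 j=0: 5<16, i++
i=4 j=0: 7<16, i++
i=5 j=0: 12<16, i++
i=6 j=0: 14<16, i++
i=7 j=0: 19>16, j++
i=7 j=1: 19<21, i++
i=8 j=1: 21==21 emit, i++,j++
i=9 j=2: 22<26, i++
i=10 j=2: 23<26, i++
i=11 j=2: 24<26, i++
i=12 j=2: 25<26, i++
i=13 j=2: 28>26, j++
i=13 j=3: 28>27, j++

intersection = [21]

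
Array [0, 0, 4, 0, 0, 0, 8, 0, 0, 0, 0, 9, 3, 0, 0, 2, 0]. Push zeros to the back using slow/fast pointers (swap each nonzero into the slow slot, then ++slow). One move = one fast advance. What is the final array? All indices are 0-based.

[4, 8, 9, 3, 2, 0, 0, 0, 0, 0, 0, 0, 0, 0, 0, 0, 0]

slow=0 fast=0: a[fast]=0, fast++
slow=0 fast=1: a[fast]=0, fast++
slow=0 fast=2: a[fast]=4≠0 swap→a[0]=4, slow++,fast++
slow=1 fast=3: a[fast]=0, fast++
slow=1 fast=4: a[fast]=0, fast++
slow=1 fast=5: a[fast]=0, fast++
slow=1 fast=6: a[fast]=8≠0 swap→a[1]=8, slow++,fast++
slow=2 fast=7: a[fast]=0, fast++
slow=2 fast=8: a[fast]=0, fast++
slow=2 fast=9: a[fast]=0, fast++
slow=2 fast=10: a[fast]=0, fast++
slow=2 fast=11: a[fast]=9≠0 swap→a[2]=9, slow++,fast++
slow=3 fast=12: a[fast]=3≠0 swap→a[3]=3, slow++,fast++
slow=4 fast=13: a[fast]=0, fast++
slow=4 fast=14: a[fast]=0, fast++
slow=4 fast=15: a[fast]=2≠0 swap→a[4]=2, slow++,fast++
slow=5 fast=16: a[fast]=0, fast++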